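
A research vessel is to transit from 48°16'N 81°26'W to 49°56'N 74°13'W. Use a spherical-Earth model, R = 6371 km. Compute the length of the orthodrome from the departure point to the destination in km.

Haversine: a = sin²(Δφ/2)+cos φ₁ cos φ₂ sin²(Δλ/2) = 0.00191;  σ = 2·atan2(√a,√(1−a))
σ = 5.008° → d = Rσ = 6371·0.08740 = 557 km

557 km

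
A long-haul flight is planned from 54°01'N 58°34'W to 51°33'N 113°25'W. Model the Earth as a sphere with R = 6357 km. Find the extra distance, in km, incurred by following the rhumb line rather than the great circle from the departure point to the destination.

Great circle: cos σ = sin φ₁ sin φ₂ + cos φ₁ cos φ₂ cos Δλ,  σ = 0.5660 rad → d_gc = 3598.0 km
Rhumb line: Δψ = -0.0712, q = Δφ/Δψ = 0.6046, d_rh = R√(Δφ²+q²Δλ²) = 3689.7 km
Excess = 3689.7 − 3598.0 = 91.7 ≈ 92 km

92 km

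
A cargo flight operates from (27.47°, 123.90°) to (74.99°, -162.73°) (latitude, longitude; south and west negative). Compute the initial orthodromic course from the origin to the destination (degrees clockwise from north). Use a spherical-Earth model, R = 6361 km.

N = sin Δλ·cos φ₂ = +0.2482;  D = cos φ₁ sin φ₂ − sin φ₁ cos φ₂ cos Δλ = +0.8228
initial course = atan2(N, D) = 16.78°

16.8°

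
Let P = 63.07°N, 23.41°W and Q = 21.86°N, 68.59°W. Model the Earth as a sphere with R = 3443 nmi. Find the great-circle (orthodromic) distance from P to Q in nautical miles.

3069 nmi

cos σ = sin φ₁ sin φ₂ + cos φ₁ cos φ₂ cos Δλ
      = sin(63.07°)sin(21.86°) + cos(63.07°)cos(21.86°)cos(-45.18°) = 0.6283
σ = 51.079° → d = Rσ = 3443·0.89149 = 3069 nmi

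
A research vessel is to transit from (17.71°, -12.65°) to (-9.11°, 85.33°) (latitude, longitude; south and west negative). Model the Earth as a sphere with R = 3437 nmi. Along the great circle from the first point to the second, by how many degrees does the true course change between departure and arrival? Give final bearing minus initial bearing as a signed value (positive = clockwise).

+10.1°

At departure: θ₁ = atan2(sin Δλ cos φ₂, cos φ₁ sin φ₂ − sin φ₁ cos φ₂ cos Δλ) = 96.37°
At arrival: θ₂ = atan2(sin Δλ cos φ₁, −cos φ₂ sin φ₁ + sin φ₂ cos φ₁ cos Δλ) = 106.50°
Δθ = θ₂ − θ₁ = +10.1°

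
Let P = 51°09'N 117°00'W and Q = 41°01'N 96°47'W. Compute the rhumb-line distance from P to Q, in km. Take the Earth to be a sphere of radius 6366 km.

1917 km

Δψ = ln[tan(π/4+φ₂/2)/tan(π/4+φ₁/2)] = -0.2560;  Δφ = -0.1769 rad,  Δλ = +0.3528 rad
q = Δφ/Δψ = 0.6907
d = R·√(Δφ² + q²Δλ²) = 6366·0.30114 = 1917 km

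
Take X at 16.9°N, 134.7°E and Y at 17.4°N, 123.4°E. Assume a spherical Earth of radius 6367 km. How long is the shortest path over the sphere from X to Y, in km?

Haversine: a = sin²(Δφ/2)+cos φ₁ cos φ₂ sin²(Δλ/2) = 0.00887;  σ = 2·atan2(√a,√(1−a))
σ = 10.808° → d = Rσ = 6367·0.18863 = 1201 km

1201 km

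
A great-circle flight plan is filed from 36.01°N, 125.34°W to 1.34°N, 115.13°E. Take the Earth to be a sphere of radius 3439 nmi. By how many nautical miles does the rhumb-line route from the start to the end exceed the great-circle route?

Great circle: cos σ = sin φ₁ sin φ₂ + cos φ₁ cos φ₂ cos Δλ,  σ = 1.9658 rad → d_gc = 6760.5 nmi
Rhumb line: Δψ = -0.6511, q = Δφ/Δψ = 0.9294, d_rh = R√(Δφ²+q²Δλ²) = 6984.8 nmi
Excess = 6984.8 − 6760.5 = 224.3 ≈ 224 nmi

224 nmi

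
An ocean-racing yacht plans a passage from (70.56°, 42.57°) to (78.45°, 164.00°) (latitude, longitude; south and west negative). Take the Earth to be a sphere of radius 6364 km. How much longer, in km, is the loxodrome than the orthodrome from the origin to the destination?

607 km

Great circle: cos σ = sin φ₁ sin φ₂ + cos φ₁ cos φ₂ cos Δλ,  σ = 0.4753 rad → d_gc = 3024.9 km
Rhumb line: Δψ = +0.5269, q = Δφ/Δψ = 0.2613, d_rh = R√(Δφ²+q²Δλ²) = 3632.2 km
Excess = 3632.2 − 3024.9 = 607.3 ≈ 607 km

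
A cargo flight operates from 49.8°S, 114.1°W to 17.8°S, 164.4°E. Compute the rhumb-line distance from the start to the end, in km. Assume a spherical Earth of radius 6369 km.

8155 km

Rhumb course C = atan2(Δλ, Δψ) with Δψ = ln[tan(π/4+φ₂/2)/tan(π/4+φ₁/2)] = +0.6895, Δλ = -1.4224 → C = 295.86°
d = R·|Δφ| / |cos C| = 6369·0.55851 / 0.43617 = 8155 km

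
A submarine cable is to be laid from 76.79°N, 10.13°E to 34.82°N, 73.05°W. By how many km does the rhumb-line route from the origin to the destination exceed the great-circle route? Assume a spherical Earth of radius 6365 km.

Great circle: cos σ = sin φ₁ sin φ₂ + cos φ₁ cos φ₂ cos Δλ,  σ = 0.9543 rad → d_gc = 6074.2 km
Rhumb line: Δψ = -1.5070, q = Δφ/Δψ = 0.4861, d_rh = R√(Δφ²+q²Δλ²) = 6474.1 km
Excess = 6474.1 − 6074.2 = 399.9 ≈ 400 km

400 km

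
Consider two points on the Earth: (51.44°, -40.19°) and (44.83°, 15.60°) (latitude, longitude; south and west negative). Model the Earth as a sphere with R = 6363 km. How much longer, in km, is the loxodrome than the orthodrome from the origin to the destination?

95 km

Great circle: cos σ = sin φ₁ sin φ₂ + cos φ₁ cos φ₂ cos Δλ,  σ = 0.6438 rad → d_gc = 4096.4 km
Rhumb line: Δψ = -0.1732, q = Δφ/Δψ = 0.6661, d_rh = R√(Δφ²+q²Δλ²) = 4191.7 km
Excess = 4191.7 − 4096.4 = 95.3 ≈ 95 km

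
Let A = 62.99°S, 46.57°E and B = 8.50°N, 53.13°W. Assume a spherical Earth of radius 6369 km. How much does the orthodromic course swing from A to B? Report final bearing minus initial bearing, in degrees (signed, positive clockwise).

Initial bearing θ₁ = atan2(sin Δλ cos φ₂, cos φ₁ sin φ₂ − sin φ₁ cos φ₂ cos Δλ) = 265.23°
Final bearing θ₂ = (initial bearing from the destination back to the start) + 180° = 332.77°
Δθ = θ₂ − θ₁ = +67.5°

+67.5°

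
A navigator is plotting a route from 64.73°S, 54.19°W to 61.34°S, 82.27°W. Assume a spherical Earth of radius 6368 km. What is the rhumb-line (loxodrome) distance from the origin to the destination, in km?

1463 km

Δψ = ln[tan(π/4+φ₂/2)/tan(π/4+φ₁/2)] = +0.1306;  Δφ = +0.0592 rad,  Δλ = -0.4901 rad
q = Δφ/Δψ = 0.4529
d = R·√(Δφ² + q²Δλ²) = 6368·0.22970 = 1463 km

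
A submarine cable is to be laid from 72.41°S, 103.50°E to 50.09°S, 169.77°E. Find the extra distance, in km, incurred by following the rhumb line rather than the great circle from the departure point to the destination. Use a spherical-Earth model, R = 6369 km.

181 km

Great circle: cos σ = sin φ₁ sin φ₂ + cos φ₁ cos φ₂ cos Δλ,  σ = 0.6280 rad → d_gc = 3999.62 km
Rhumb line: Δψ = +0.8530, q = Δφ/Δψ = 0.4567, d_rh = R√(Δφ²+q²Δλ²) = 4180.14 km
Excess = 4180.14 − 3999.62 = 180.52 ≈ 181 km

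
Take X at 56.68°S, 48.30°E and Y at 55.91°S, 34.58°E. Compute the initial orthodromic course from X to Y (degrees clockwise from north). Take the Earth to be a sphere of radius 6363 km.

270.0°

θ = atan2( sin Δλ·cos φ₂ ,  cos φ₁ sin φ₂ − sin φ₁ cos φ₂ cos Δλ )
  = atan2(-0.1329, +0.0001) = 270.03°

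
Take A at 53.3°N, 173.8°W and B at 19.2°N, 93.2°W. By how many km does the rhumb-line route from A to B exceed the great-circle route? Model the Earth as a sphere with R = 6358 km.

Great circle: cos σ = sin φ₁ sin φ₂ + cos φ₁ cos φ₂ cos Δλ,  σ = 1.2070 rad → d_gc = 7673.9 km
Rhumb line: Δψ = -0.7620, q = Δφ/Δψ = 0.7810, d_rh = R√(Δφ²+q²Δλ²) = 7944.7 km
Excess = 7944.7 − 7673.9 = 270.8 ≈ 271 km

271 km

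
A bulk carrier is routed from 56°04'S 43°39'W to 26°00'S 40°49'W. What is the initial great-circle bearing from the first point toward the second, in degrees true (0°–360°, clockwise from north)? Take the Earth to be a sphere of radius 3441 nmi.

5.1°

N = sin Δλ·cos φ₂ = +0.0444;  D = cos φ₁ sin φ₂ − sin φ₁ cos φ₂ cos Δλ = +0.5001
initial course = atan2(N, D) = 5.08°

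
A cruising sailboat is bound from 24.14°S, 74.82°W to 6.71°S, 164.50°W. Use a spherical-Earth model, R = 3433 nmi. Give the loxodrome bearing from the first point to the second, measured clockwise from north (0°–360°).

Meridional parts: M(φ₁)=-0.4344, M(φ₂)=-0.1174 → ΔM = +0.3170;  Δλ = -1.5652 rad
tan C = Δλ / ΔM = -4.9377 → C = 281.45°

281.4°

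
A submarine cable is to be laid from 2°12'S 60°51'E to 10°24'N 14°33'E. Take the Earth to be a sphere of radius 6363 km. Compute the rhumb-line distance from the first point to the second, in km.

Rhumb course C = atan2(Δλ, Δψ) with Δψ = ln[tan(π/4+φ₂/2)/tan(π/4+φ₁/2)] = +0.2209, Δλ = -0.8081 → C = 285.29°
d = R·|Δφ| / |cos C| = 6363·0.21991 / 0.26372 = 5306 km

5306 km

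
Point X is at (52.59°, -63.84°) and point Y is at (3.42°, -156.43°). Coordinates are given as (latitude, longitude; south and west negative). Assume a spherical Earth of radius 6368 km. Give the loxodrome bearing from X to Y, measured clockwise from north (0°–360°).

237.7°

Meridional parts: M(φ₁)=+1.0830, M(φ₂)=+0.0597 → ΔM = -1.0233;  Δλ = -1.6160 rad
tan C = Δλ / ΔM = +1.5792 → C = 237.66°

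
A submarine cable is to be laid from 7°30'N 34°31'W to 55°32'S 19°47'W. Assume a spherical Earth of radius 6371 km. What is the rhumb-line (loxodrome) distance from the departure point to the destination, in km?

7144 km

Δψ = ln[tan(π/4+φ₂/2)/tan(π/4+φ₁/2)] = -1.3018;  Δφ = -1.1001 rad,  Δλ = +0.2571 rad
q = Δφ/Δψ = 0.8451
d = R·√(Δφ² + q²Δλ²) = 6371·1.12140 = 7144 km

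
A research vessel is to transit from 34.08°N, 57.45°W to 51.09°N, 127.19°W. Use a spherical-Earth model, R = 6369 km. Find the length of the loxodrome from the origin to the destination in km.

5959 km

Rhumb course C = atan2(Δλ, Δψ) with Δψ = ln[tan(π/4+φ₂/2)/tan(π/4+φ₁/2)] = +0.4073, Δλ = -1.2172 → C = 288.50°
d = R·|Δφ| / |cos C| = 6369·0.29688 / 0.31731 = 5959 km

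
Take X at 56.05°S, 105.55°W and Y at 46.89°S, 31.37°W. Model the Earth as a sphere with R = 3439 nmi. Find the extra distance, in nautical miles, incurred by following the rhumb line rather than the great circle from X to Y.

Great circle: cos σ = sin φ₁ sin φ₂ + cos φ₁ cos φ₂ cos Δλ,  σ = 0.7818 rad → d_gc = 2688.7 nmi
Rhumb line: Δψ = +0.2578, q = Δφ/Δψ = 0.6202, d_rh = R√(Δφ²+q²Δλ²) = 2815.4 nmi
Excess = 2815.4 − 2688.7 = 126.7 ≈ 127 nmi

127 nmi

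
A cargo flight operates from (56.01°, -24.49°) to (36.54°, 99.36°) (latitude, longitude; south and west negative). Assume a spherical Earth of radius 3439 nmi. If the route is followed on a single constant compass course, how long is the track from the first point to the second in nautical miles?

5192 nmi

Rhumb course C = atan2(Δλ, Δψ) with Δψ = ln[tan(π/4+φ₂/2)/tan(π/4+φ₁/2)] = -0.4994, Δλ = +2.1616 → C = 103.01°
d = R·|Δφ| / |cos C| = 3439·0.33982 / 0.22510 = 5192 nmi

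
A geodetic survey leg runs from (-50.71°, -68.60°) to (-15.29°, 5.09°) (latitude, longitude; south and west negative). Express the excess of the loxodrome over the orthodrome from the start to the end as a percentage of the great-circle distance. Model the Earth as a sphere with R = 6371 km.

Great circle: σ = 1.1857 rad → d_gc = Rσ = 7554.2 km
Rhumb: Δφ = +0.6182, Δλ = +1.2861, Δψ = +0.7600, q = Δφ/Δψ = 0.8134 → d_rh = R√(Δφ²+q²Δλ²) = 7741.6 km
Excess = (7741.6 − 7554.2) / 7554.2 = 187.4 / 7554.2 = 2.48% ≈ 2.5%

2.5%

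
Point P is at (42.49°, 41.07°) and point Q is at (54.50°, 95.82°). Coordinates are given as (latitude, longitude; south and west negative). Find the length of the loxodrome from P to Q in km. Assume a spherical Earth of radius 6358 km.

Rhumb course C = atan2(Δλ, Δψ) with Δψ = ln[tan(π/4+φ₂/2)/tan(π/4+φ₁/2)] = +0.3184, Δλ = +0.9556 → C = 71.57°
d = R·|Δφ| / |cos C| = 6358·0.20961 / 0.31611 = 4216 km

4216 km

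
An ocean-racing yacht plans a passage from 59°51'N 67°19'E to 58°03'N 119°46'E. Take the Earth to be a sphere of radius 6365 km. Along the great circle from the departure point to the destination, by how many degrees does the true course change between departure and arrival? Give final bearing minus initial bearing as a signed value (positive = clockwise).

At departure: θ₁ = atan2(sin Δλ cos φ₂, cos φ₁ sin φ₂ − sin φ₁ cos φ₂ cos Δλ) = 70.65°
At arrival: θ₂ = atan2(sin Δλ cos φ₁, −cos φ₂ sin φ₁ + sin φ₂ cos φ₁ cos Δλ) = 116.42°
Δθ = θ₂ − θ₁ = +45.8°

+45.8°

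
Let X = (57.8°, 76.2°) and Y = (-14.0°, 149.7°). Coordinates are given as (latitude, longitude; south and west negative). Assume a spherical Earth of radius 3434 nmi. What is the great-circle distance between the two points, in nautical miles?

5593 nmi

cos σ = sin φ₁ sin φ₂ + cos φ₁ cos φ₂ cos Δλ
      = sin(57.80°)sin(-14.00°) + cos(57.80°)cos(-14.00°)cos(73.50°) = -0.0579
σ = 93.317° → d = Rσ = 3434·1.62869 = 5593 nmi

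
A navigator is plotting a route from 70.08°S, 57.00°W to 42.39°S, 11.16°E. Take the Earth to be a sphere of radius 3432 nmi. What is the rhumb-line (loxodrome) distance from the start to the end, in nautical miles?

Rhumb course C = atan2(Δλ, Δψ) with Δψ = ln[tan(π/4+φ₂/2)/tan(π/4+φ₁/2)] = +0.9212, Δλ = +1.1896 → C = 52.25°
d = R·|Δφ| / |cos C| = 3432·0.48328 / 0.61224 = 2709 nmi

2709 nmi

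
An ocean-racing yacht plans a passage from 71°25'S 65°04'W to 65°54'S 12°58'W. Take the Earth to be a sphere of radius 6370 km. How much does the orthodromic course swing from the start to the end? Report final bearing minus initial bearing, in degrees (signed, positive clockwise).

Initial bearing θ₁ = atan2(sin Δλ cos φ₂, cos φ₁ sin φ₂ − sin φ₁ cos φ₂ cos Δλ) = 99.37°
Final bearing θ₂ = (initial bearing from the destination back to the start) + 180° = 50.36°
Δθ = θ₂ − θ₁ = -49.0°

-49.0°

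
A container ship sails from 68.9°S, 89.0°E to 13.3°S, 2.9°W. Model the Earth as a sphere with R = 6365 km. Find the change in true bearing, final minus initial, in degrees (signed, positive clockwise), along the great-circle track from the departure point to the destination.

+75.1°

At departure: θ₁ = atan2(sin Δλ cos φ₂, cos φ₁ sin φ₂ − sin φ₁ cos φ₂ cos Δλ) = 263.38°
At arrival: θ₂ = atan2(sin Δλ cos φ₁, −cos φ₂ sin φ₁ + sin φ₂ cos φ₁ cos Δλ) = 338.44°
Δθ = θ₂ − θ₁ = +75.1°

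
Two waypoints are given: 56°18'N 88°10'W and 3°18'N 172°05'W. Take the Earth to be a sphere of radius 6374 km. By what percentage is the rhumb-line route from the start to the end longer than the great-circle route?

3.0%

Great circle: σ = 1.4640 rad → d_gc = Rσ = 9331.5 km
Rhumb: Δφ = -0.9250, Δλ = -1.4646, Δψ = -1.1368, q = Δφ/Δψ = 0.8137 → d_rh = R√(Δφ²+q²Δλ²) = 9616.0 km
Excess = (9616.0 − 9331.5) / 9331.5 = 284.5 / 9331.5 = 3.049% ≈ 3.0%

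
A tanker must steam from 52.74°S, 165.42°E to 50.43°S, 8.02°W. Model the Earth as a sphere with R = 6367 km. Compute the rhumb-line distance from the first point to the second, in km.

11975 km

Δψ = ln[tan(π/4+φ₂/2)/tan(π/4+φ₁/2)] = +0.0649;  Δφ = +0.0403 rad,  Δλ = -3.0271 rad
q = Δφ/Δψ = 0.6212
d = R·√(Δφ² + q²Δλ²) = 6367·1.88080 = 11975 km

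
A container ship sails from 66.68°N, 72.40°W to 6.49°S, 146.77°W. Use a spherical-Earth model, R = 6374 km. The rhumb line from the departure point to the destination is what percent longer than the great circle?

2.6%

Great circle: σ = 1.5686 rad → d_gc = Rσ = 9998.4 km
Rhumb: Δφ = -1.2771, Δλ = -1.2980, Δψ = -1.6916, q = Δφ/Δψ = 0.7549 → d_rh = R√(Δφ²+q²Δλ²) = 10260.1 km
Excess = (10260.1 − 9998.4) / 9998.4 = 261.7 / 9998.4 = 2.62% ≈ 2.6%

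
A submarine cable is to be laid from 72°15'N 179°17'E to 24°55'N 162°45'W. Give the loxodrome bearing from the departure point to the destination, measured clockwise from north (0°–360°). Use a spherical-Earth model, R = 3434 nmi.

167.4°

Δψ = ln[tan(π/4+φ₂/2)/tan(π/4+φ₁/2)] = -1.4077
Δλ = +0.3136 rad (taken the short way round)
course = atan2(Δλ, Δψ) = 167.44°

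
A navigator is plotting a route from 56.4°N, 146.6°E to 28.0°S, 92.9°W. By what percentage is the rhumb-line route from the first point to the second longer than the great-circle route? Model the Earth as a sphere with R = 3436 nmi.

Great circle: σ = 2.2640 rad → d_gc = Rσ = 7779.2 nmi
Rhumb: Δφ = -1.4731, Δλ = +2.1031, Δψ = -1.7070, q = Δφ/Δψ = 0.8630 → d_rh = R√(Δφ²+q²Δλ²) = 8031.5 nmi
Excess = (8031.5 − 7779.2) / 7779.2 = 252.3 / 7779.2 = 3.24% ≈ 3.2%

3.2%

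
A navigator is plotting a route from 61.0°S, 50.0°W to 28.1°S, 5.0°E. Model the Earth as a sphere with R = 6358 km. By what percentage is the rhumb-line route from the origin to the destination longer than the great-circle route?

2.1%

Great circle: σ = 0.8536 rad → d_gc = Rσ = 5427.4 km
Rhumb: Δφ = +0.5742, Δλ = +0.9599, Δψ = +0.8410, q = Δφ/Δψ = 0.6827 → d_rh = R√(Δφ²+q²Δλ²) = 5540.1 km
Excess = (5540.1 − 5427.4) / 5427.4 = 112.7 / 5427.4 = 2.08% ≈ 2.1%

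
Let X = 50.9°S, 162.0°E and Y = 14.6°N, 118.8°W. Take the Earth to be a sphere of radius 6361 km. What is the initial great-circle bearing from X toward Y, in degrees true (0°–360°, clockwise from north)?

72.5°

θ = atan2( sin Δλ·cos φ₂ ,  cos φ₁ sin φ₂ − sin φ₁ cos φ₂ cos Δλ )
  = atan2(+0.9506, +0.2997) = 72.50°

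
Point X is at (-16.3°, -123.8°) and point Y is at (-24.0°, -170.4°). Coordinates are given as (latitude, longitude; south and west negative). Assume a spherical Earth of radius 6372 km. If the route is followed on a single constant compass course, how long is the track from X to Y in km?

4936 km

Δψ = ln[tan(π/4+φ₂/2)/tan(π/4+φ₁/2)] = -0.1433;  Δφ = -0.1344 rad,  Δλ = -0.8133 rad
q = Δφ/Δψ = 0.9379
d = R·√(Δφ² + q²Δλ²) = 6372·0.77456 = 4936 km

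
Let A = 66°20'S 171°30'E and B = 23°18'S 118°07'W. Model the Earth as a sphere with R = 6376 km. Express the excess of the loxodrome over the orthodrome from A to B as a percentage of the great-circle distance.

Great circle: σ = 1.0632 rad → d_gc = Rσ = 6779.1 km
Rhumb: Δφ = +0.7511, Δλ = +1.2284, Δψ = +1.1446, q = Δφ/Δψ = 0.6562 → d_rh = R√(Δφ²+q²Δλ²) = 7024.8 km
Excess = (7024.8 − 6779.1) / 6779.1 = 245.7 / 6779.1 = 3.62% ≈ 3.6%

3.6%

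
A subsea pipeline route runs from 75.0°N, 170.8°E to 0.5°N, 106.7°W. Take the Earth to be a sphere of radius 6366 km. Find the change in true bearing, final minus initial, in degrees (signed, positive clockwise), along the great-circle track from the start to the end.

+68.0°

At departure: θ₁ = atan2(sin Δλ cos φ₂, cos φ₁ sin φ₂ − sin φ₁ cos φ₂ cos Δλ) = 97.12°
At arrival: θ₂ = atan2(sin Δλ cos φ₁, −cos φ₂ sin φ₁ + sin φ₂ cos φ₁ cos Δλ) = 165.12°
Δθ = θ₂ − θ₁ = +68.0°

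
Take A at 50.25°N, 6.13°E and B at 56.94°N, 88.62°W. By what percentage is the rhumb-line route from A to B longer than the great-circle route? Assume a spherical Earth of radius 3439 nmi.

8.6%

Great circle: σ = 0.9078 rad → d_gc = Rσ = 3121.9 nmi
Rhumb: Δφ = +0.1168, Δλ = -1.6537, Δψ = +0.1973, q = Δφ/Δψ = 0.5919 → d_rh = R√(Δφ²+q²Δλ²) = 3390.1 nmi
Excess = (3390.1 − 3121.9) / 3121.9 = 268.2 / 3121.9 = 8.59% ≈ 8.6%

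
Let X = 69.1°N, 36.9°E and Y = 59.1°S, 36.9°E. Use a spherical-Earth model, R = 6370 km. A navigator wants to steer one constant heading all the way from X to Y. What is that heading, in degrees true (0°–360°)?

Δψ = ln[tan(π/4+φ₂/2)/tan(π/4+φ₁/2)] = -2.9764
Δλ = +0.0000 rad (taken the short way round)
course = atan2(Δλ, Δψ) = 180.00°

180.0°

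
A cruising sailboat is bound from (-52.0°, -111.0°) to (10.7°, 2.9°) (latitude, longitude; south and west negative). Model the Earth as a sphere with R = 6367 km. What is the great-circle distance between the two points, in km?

Haversine: a = sin²(Δφ/2)+cos φ₁ cos φ₂ sin²(Δλ/2) = 0.69570;  σ = 2·atan2(√a,√(1−a))
σ = 113.042° → d = Rσ = 6367·1.97295 = 12562 km

12562 km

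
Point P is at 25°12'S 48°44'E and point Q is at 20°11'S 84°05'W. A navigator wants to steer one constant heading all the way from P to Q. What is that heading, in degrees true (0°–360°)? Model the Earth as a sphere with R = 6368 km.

Meridional parts: M(φ₁)=-0.4547, M(φ₂)=-0.3598 → ΔM = +0.0949;  Δλ = -2.3181 rad
tan C = Δλ / ΔM = -24.4152 → C = 272.35°

272.3°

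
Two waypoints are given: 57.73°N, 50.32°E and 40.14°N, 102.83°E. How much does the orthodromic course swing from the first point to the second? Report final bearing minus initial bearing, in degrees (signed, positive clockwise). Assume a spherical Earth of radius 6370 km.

Initial bearing θ₁ = atan2(sin Δλ cos φ₂, cos φ₁ sin φ₂ − sin φ₁ cos φ₂ cos Δλ) = 94.64°
Final bearing θ₂ = (initial bearing from the destination back to the start) + 180° = 135.88°
Δθ = θ₂ − θ₁ = +41.2°

+41.2°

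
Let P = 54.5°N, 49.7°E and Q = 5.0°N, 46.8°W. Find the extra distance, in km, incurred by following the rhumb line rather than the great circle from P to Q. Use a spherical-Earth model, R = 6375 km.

419 km

Great circle: cos σ = sin φ₁ sin φ₂ + cos φ₁ cos φ₂ cos Δλ,  σ = 1.5653 rad → d_gc = 9979.0 km
Rhumb line: Δψ = -1.0517, q = Δφ/Δψ = 0.8214, d_rh = R√(Δφ²+q²Δλ²) = 10398.2 km
Excess = 10398.2 − 9979.0 = 419.2 ≈ 419 km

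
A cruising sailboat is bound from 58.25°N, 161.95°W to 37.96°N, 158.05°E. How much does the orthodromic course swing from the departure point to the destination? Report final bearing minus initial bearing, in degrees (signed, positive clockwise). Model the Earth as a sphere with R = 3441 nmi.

Initial bearing θ₁ = atan2(sin Δλ cos φ₂, cos φ₁ sin φ₂ − sin φ₁ cos φ₂ cos Δλ) = 249.46°
Final bearing θ₂ = (initial bearing from the destination back to the start) + 180° = 218.68°
Δθ = θ₂ − θ₁ = -30.8°

-30.8°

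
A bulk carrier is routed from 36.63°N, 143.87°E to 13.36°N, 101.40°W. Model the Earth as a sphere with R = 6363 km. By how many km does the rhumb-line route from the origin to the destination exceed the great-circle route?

518 km

Great circle: cos σ = sin φ₁ sin φ₂ + cos φ₁ cos φ₂ cos Δλ,  σ = 1.7607 rad → d_gc = 11203.4 km
Rhumb line: Δψ = -0.4526, q = Δφ/Δψ = 0.8973, d_rh = R√(Δφ²+q²Δλ²) = 11721.7 km
Excess = 11721.7 − 11203.4 = 518.3 ≈ 518 km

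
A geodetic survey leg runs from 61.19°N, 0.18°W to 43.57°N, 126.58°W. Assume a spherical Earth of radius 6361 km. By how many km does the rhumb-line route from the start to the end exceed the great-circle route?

Great circle: cos σ = sin φ₁ sin φ₂ + cos φ₁ cos φ₂ cos Δλ,  σ = 1.1628 rad → d_gc = 7396.8 km
Rhumb line: Δψ = -0.5128, q = Δφ/Δψ = 0.5998, d_rh = R√(Δφ²+q²Δλ²) = 8640.6 km
Excess = 8640.6 − 7396.8 = 1243.8 ≈ 1244 km

1244 km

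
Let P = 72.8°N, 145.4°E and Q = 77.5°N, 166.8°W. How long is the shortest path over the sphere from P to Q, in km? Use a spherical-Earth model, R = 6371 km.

Haversine: a = sin²(Δφ/2)+cos φ₁ cos φ₂ sin²(Δλ/2) = 0.01219;  σ = 2·atan2(√a,√(1−a))
σ = 12.676° → d = Rσ = 6371·0.22124 = 1410 km

1410 km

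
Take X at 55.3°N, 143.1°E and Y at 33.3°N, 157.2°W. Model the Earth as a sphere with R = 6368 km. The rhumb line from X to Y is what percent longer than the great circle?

Great circle: σ = 0.8073 rad → d_gc = Rσ = 5141.0 km
Rhumb: Δφ = -0.3840, Δλ = +1.0420, Δψ = -0.5464, q = Δφ/Δψ = 0.7027 → d_rh = R√(Δφ²+q²Δλ²) = 5264.9 km
Excess = (5264.9 − 5141.0) / 5141.0 = 123.9 / 5141.0 = 2.41% ≈ 2.4%

2.4%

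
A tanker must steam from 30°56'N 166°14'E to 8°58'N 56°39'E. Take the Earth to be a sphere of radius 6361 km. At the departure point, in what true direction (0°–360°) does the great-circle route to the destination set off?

N = sin Δλ·cos φ₂ = -0.9306;  D = cos φ₁ sin φ₂ − sin φ₁ cos φ₂ cos Δλ = +0.3039
initial course = atan2(N, D) = 288.08°

288.1°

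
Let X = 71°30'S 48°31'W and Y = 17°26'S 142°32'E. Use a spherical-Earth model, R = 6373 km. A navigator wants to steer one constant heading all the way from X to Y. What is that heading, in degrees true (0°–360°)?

297.1°

Δψ = ln[tan(π/4+φ₂/2)/tan(π/4+φ₁/2)] = +1.5058
Δλ = -2.9487 rad (taken the short way round)
course = atan2(Δλ, Δψ) = 297.05°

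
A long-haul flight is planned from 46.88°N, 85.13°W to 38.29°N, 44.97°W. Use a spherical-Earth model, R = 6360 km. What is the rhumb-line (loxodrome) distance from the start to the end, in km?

3410 km

Δψ = ln[tan(π/4+φ₂/2)/tan(π/4+φ₁/2)] = -0.2041;  Δφ = -0.1499 rad,  Δλ = +0.7009 rad
q = Δφ/Δψ = 0.7344
d = R·√(Δφ² + q²Δλ²) = 6360·0.53616 = 3410 km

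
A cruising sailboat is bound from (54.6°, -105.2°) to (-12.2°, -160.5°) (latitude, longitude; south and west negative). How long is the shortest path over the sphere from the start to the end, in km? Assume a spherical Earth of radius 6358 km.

Haversine: a = sin²(Δφ/2)+cos φ₁ cos φ₂ sin²(Δλ/2) = 0.42497;  σ = 2·atan2(√a,√(1−a))
σ = 81.369° → d = Rσ = 6358·1.42016 = 9029 km

9029 km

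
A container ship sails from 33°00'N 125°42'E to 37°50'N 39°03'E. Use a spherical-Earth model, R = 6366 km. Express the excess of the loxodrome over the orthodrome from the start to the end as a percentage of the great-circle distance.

3.9%

Great circle: σ = 1.1888 rad → d_gc = Rσ = 7567.9 km
Rhumb: Δφ = +0.0844, Δλ = -1.5123, Δψ = +0.1036, q = Δφ/Δψ = 0.8145 → d_rh = R√(Δφ²+q²Δλ²) = 7859.7 km
Excess = (7859.7 − 7567.9) / 7567.9 = 291.8 / 7567.9 = 3.86% ≈ 3.9%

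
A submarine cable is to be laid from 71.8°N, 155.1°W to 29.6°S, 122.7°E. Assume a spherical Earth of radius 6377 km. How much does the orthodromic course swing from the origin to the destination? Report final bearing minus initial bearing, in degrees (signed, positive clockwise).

-52.7°

Initial bearing θ₁ = atan2(sin Δλ cos φ₂, cos φ₁ sin φ₂ − sin φ₁ cos φ₂ cos Δλ) = 252.82°
Final bearing θ₂ = (initial bearing from the destination back to the start) + 180° = 200.07°
Δθ = θ₂ − θ₁ = -52.7°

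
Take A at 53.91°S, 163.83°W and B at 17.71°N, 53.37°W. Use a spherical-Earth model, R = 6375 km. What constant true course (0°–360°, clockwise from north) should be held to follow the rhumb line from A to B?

Meridional parts: M(φ₁)=-1.1215, M(φ₂)=+0.3141 → ΔM = +1.4356;  Δλ = +1.9279 rad
tan C = Δλ / ΔM = +1.3429 → C = 53.33°

53.3°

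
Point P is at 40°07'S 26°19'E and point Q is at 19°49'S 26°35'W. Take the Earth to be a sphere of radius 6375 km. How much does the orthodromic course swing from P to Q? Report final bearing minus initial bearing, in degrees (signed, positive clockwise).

At departure: θ₁ = atan2(sin Δλ cos φ₂, cos φ₁ sin φ₂ − sin φ₁ cos φ₂ cos Δλ) = 278.07°
At arrival: θ₂ = atan2(sin Δλ cos φ₁, −cos φ₂ sin φ₁ + sin φ₂ cos φ₁ cos Δλ) = 306.41°
Δθ = θ₂ − θ₁ = +28.3°

+28.3°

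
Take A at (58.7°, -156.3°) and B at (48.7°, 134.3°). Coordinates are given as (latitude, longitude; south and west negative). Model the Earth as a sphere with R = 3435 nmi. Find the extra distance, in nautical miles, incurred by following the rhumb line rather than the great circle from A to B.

104 nmi

Great circle: cos σ = sin φ₁ sin φ₂ + cos φ₁ cos φ₂ cos Δλ,  σ = 0.7035 rad → d_gc = 2416.6 nmi
Rhumb line: Δψ = -0.2966, q = Δφ/Δψ = 0.5885, d_rh = R√(Δφ²+q²Δλ²) = 2520.7 nmi
Excess = 2520.7 − 2416.6 = 104.1 ≈ 104 nmi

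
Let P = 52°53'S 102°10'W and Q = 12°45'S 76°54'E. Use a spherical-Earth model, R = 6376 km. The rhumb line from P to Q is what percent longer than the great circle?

31.3%

Great circle: σ = 1.9960 rad → d_gc = Rσ = 12726.4 km
Rhumb: Δφ = +0.7005, Δλ = +3.1253, Δψ = +0.8671, q = Δφ/Δψ = 0.8078 → d_rh = R√(Δφ²+q²Δλ²) = 16706.0 km
Excess = (16706.0 − 12726.4) / 12726.4 = 3979.6 / 12726.4 = 31.27% ≈ 31.3%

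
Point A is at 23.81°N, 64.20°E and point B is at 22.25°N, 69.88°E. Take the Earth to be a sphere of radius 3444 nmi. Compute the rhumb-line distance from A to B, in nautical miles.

328 nmi

Δψ = ln[tan(π/4+φ₂/2)/tan(π/4+φ₁/2)] = -0.0296;  Δφ = -0.0272 rad,  Δλ = +0.0991 rad
q = Δφ/Δψ = 0.9203
d = R·√(Δφ² + q²Δλ²) = 3444·0.09521 = 328 nmi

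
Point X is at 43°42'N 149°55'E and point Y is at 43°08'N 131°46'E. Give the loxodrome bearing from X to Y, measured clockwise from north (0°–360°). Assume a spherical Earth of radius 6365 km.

267.5°

Δψ = ln[tan(π/4+φ₂/2)/tan(π/4+φ₁/2)] = -0.0136
Δλ = -0.3168 rad (taken the short way round)
course = atan2(Δλ, Δψ) = 267.54°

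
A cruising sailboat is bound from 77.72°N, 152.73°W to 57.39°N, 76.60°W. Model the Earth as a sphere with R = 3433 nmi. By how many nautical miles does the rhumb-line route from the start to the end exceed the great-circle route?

Great circle: cos σ = sin φ₁ sin φ₂ + cos φ₁ cos φ₂ cos Δλ,  σ = 0.5537 rad → d_gc = 1901.0 nmi
Rhumb line: Δψ = -1.0003, q = Δφ/Δψ = 0.3547, d_rh = R√(Δφ²+q²Δλ²) = 2025.3 nmi
Excess = 2025.3 − 1901.0 = 124.3 ≈ 124 nmi

124 nmi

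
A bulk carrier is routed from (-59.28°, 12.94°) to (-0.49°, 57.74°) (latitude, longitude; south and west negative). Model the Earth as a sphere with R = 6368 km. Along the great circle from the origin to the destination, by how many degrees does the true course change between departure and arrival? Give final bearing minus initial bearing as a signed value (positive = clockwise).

-26.5°

Initial bearing θ₁ = atan2(sin Δλ cos φ₂, cos φ₁ sin φ₂ − sin φ₁ cos φ₂ cos Δλ) = 49.32°
Final bearing θ₂ = (initial bearing from the destination back to the start) + 180° = 22.79°
Δθ = θ₂ − θ₁ = -26.5°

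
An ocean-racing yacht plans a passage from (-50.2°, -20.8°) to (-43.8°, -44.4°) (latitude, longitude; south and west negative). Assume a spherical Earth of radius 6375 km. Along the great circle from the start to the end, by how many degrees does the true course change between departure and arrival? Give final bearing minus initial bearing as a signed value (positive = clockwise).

At departure: θ₁ = atan2(sin Δλ cos φ₂, cos φ₁ sin φ₂ − sin φ₁ cos φ₂ cos Δλ) = 282.69°
At arrival: θ₂ = atan2(sin Δλ cos φ₁, −cos φ₂ sin φ₁ + sin φ₂ cos φ₁ cos Δλ) = 300.10°
Δθ = θ₂ − θ₁ = +17.4°

+17.4°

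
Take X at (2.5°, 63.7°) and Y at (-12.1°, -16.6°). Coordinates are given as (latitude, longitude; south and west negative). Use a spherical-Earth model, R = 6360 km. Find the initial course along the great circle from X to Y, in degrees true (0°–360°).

N = sin Δλ·cos φ₂ = -0.9638;  D = cos φ₁ sin φ₂ − sin φ₁ cos φ₂ cos Δλ = -0.2166
initial course = atan2(N, D) = 257.33°

257.3°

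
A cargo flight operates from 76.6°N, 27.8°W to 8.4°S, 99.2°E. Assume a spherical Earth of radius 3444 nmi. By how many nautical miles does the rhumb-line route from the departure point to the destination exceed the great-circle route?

725 nmi

Great circle: cos σ = sin φ₁ sin φ₂ + cos φ₁ cos φ₂ cos Δλ,  σ = 1.8547 rad → d_gc = 6387.5 nmi
Rhumb line: Δψ = -2.2887, q = Δφ/Δψ = 0.6482, d_rh = R√(Δφ²+q²Δλ²) = 7112.7 nmi
Excess = 7112.7 − 6387.5 = 725.2 ≈ 725 nmi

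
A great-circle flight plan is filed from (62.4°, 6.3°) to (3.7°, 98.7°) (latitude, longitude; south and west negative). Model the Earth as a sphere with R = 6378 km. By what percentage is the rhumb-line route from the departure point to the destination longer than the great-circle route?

Great circle: σ = 1.5330 rad → d_gc = Rσ = 9777.2 km
Rhumb: Δφ = -1.0245, Δλ = +1.6127, Δψ = -1.3393, q = Δφ/Δψ = 0.7649 → d_rh = R√(Δφ²+q²Δλ²) = 10227.5 km
Excess = (10227.5 − 9777.2) / 9777.2 = 450.3 / 9777.2 = 4.61% ≈ 4.6%

4.6%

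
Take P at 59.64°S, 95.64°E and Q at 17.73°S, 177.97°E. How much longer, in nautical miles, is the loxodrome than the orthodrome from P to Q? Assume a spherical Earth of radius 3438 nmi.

178 nmi

Great circle: cos σ = sin φ₁ sin φ₂ + cos φ₁ cos φ₂ cos Δλ,  σ = 1.2376 rad → d_gc = 4255.0 nmi
Rhumb line: Δψ = +0.9900, q = Δφ/Δψ = 0.7389, d_rh = R√(Δφ²+q²Δλ²) = 4432.7 nmi
Excess = 4432.7 − 4255.0 = 177.7 ≈ 178 nmi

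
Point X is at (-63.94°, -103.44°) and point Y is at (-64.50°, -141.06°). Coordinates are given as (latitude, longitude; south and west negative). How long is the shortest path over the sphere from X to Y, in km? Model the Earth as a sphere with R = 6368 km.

Haversine: a = sin²(Δφ/2)+cos φ₁ cos φ₂ sin²(Δλ/2) = 0.01969;  σ = 2·atan2(√a,√(1−a))
σ = 16.131° → d = Rσ = 6368·0.28154 = 1793 km

1793 km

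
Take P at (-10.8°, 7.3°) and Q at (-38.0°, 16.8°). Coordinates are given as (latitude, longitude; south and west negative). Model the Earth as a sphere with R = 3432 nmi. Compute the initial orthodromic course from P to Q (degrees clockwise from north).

164.2°

θ = atan2( sin Δλ·cos φ₂ ,  cos φ₁ sin φ₂ − sin φ₁ cos φ₂ cos Δλ )
  = atan2(+0.1301, -0.4591) = 164.18°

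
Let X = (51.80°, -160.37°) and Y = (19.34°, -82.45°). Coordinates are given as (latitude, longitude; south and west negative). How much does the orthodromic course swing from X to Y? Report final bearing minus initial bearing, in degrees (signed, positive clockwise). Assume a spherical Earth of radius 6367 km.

At departure: θ₁ = atan2(sin Δλ cos φ₂, cos φ₁ sin φ₂ − sin φ₁ cos φ₂ cos Δλ) = 86.92°
At arrival: θ₂ = atan2(sin Δλ cos φ₁, −cos φ₂ sin φ₁ + sin φ₂ cos φ₁ cos Δλ) = 139.12°
Δθ = θ₂ − θ₁ = +52.2°

+52.2°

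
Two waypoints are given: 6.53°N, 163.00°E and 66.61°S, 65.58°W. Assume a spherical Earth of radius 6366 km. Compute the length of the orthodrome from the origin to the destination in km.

12380 km

Haversine: a = sin²(Δφ/2)+cos φ₁ cos φ₂ sin²(Δλ/2) = 0.68266;  σ = 2·atan2(√a,√(1−a))
σ = 111.427° → d = Rσ = 6366·1.94476 = 12380 km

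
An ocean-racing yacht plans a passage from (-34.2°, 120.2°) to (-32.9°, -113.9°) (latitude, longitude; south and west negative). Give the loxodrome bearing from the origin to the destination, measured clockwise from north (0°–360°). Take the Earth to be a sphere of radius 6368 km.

89.3°

Meridional parts: M(φ₁)=-0.6359, M(φ₂)=-0.6086 → ΔM = +0.0272;  Δλ = +2.1974 rad
tan C = Δλ / ΔM = +80.7087 → C = 89.29°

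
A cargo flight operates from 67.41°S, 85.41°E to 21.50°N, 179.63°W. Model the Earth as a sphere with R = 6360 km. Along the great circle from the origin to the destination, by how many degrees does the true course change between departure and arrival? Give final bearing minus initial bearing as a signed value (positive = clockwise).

At departure: θ₁ = atan2(sin Δλ cos φ₂, cos φ₁ sin φ₂ − sin φ₁ cos φ₂ cos Δλ) = 85.90°
At arrival: θ₂ = atan2(sin Δλ cos φ₁, −cos φ₂ sin φ₁ + sin φ₂ cos φ₁ cos Δλ) = 24.32°
Δθ = θ₂ − θ₁ = -61.6°

-61.6°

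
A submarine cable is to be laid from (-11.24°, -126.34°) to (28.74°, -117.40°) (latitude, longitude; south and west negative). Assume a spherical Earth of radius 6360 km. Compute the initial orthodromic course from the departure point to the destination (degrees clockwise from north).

12.0°

θ = atan2( sin Δλ·cos φ₂ ,  cos φ₁ sin φ₂ − sin φ₁ cos φ₂ cos Δλ )
  = atan2(+0.1363, +0.6404) = 12.01°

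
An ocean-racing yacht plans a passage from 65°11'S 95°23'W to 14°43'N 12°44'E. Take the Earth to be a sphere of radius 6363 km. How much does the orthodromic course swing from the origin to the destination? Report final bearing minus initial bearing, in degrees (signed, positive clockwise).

Initial bearing θ₁ = atan2(sin Δλ cos φ₂, cos φ₁ sin φ₂ − sin φ₁ cos φ₂ cos Δλ) = 100.26°
Final bearing θ₂ = (initial bearing from the destination back to the start) + 180° = 25.28°
Δθ = θ₂ − θ₁ = -75.0°

-75.0°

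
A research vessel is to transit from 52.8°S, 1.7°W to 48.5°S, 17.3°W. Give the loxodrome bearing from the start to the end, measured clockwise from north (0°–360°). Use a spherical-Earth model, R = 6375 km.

293.5°

Meridional parts: M(φ₁)=-1.0890, M(φ₂)=-0.9706 → ΔM = +0.1185;  Δλ = -0.2723 rad
tan C = Δλ / ΔM = -2.2981 → C = 293.52°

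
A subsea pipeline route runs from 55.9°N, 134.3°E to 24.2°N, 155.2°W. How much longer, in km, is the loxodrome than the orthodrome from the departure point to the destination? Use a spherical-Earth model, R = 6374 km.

200 km

Great circle: cos σ = sin φ₁ sin φ₂ + cos φ₁ cos φ₂ cos Δλ,  σ = 1.0354 rad → d_gc = 6599.95 km
Rhumb line: Δψ = -0.7464, q = Δφ/Δψ = 0.7412, d_rh = R√(Δφ²+q²Δλ²) = 6799.47 km
Excess = 6799.47 − 6599.95 = 199.52 ≈ 200 km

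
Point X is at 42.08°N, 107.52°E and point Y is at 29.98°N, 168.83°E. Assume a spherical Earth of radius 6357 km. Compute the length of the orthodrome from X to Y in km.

5541 km

cos σ = sin φ₁ sin φ₂ + cos φ₁ cos φ₂ cos Δλ
      = sin(42.08°)sin(29.98°) + cos(42.08°)cos(29.98°)cos(61.31°) = 0.6435
σ = 49.945° → d = Rσ = 6357·0.87171 = 5541 km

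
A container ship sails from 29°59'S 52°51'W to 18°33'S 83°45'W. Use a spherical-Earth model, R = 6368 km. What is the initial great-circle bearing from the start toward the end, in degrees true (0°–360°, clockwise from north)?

N = sin Δλ·cos φ₂ = -0.4869;  D = cos φ₁ sin φ₂ − sin φ₁ cos φ₂ cos Δλ = +0.1310
initial course = atan2(N, D) = 285.06°

285.1°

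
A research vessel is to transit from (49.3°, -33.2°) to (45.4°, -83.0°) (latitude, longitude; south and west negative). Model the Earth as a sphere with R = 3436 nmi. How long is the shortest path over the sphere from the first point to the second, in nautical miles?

2000 nmi

cos σ = sin φ₁ sin φ₂ + cos φ₁ cos φ₂ cos Δλ
      = sin(49.30°)sin(45.40°) + cos(49.30°)cos(45.40°)cos(-49.80°) = 0.8353
σ = 33.348° → d = Rσ = 3436·0.58203 = 2000 nmi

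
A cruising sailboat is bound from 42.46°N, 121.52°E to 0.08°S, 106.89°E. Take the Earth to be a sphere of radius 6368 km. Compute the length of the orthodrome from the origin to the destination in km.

Haversine: a = sin²(Δφ/2)+cos φ₁ cos φ₂ sin²(Δλ/2) = 0.14356;  σ = 2·atan2(√a,√(1−a))
σ = 44.530° → d = Rσ = 6368·0.77719 = 4949 km

4949 km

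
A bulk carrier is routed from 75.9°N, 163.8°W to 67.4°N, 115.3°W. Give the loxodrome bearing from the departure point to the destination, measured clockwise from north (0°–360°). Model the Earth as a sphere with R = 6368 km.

Meridional parts: M(φ₁)=+2.0901, M(φ₂)=+1.6103 → ΔM = -0.4798;  Δλ = +0.8465 rad
tan C = Δλ / ΔM = -1.7643 → C = 119.54°

119.5°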